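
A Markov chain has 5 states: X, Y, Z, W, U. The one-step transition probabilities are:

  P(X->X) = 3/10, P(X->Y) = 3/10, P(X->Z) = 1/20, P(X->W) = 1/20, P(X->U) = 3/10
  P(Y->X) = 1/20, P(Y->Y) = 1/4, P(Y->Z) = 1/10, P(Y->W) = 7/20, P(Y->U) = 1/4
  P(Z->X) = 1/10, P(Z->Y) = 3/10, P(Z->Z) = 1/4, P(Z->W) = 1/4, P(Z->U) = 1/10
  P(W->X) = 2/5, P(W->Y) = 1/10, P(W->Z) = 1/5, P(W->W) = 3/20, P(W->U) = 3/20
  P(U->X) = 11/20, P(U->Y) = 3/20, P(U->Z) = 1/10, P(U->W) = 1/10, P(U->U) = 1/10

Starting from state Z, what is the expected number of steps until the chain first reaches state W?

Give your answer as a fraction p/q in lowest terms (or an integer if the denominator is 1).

Answer: 508/105

Derivation:
Let h_i = expected steps to first reach W from state i.
Boundary: h_W = 0.
First-step equations for the other states:
  h_X = 1 + 3/10*h_X + 3/10*h_Y + 1/20*h_Z + 1/20*h_W + 3/10*h_U
  h_Y = 1 + 1/20*h_X + 1/4*h_Y + 1/10*h_Z + 7/20*h_W + 1/4*h_U
  h_Z = 1 + 1/10*h_X + 3/10*h_Y + 1/4*h_Z + 1/4*h_W + 1/10*h_U
  h_U = 1 + 11/20*h_X + 3/20*h_Y + 1/10*h_Z + 1/10*h_W + 1/10*h_U

Substituting h_W = 0 and rearranging gives the linear system (I - Q) h = 1:
  [7/10, -3/10, -1/20, -3/10] . (h_X, h_Y, h_Z, h_U) = 1
  [-1/20, 3/4, -1/10, -1/4] . (h_X, h_Y, h_Z, h_U) = 1
  [-1/10, -3/10, 3/4, -1/10] . (h_X, h_Y, h_Z, h_U) = 1
  [-11/20, -3/20, -1/10, 9/10] . (h_X, h_Y, h_Z, h_U) = 1

Solving yields:
  h_X = 674/105
  h_Y = 158/35
  h_Z = 508/105
  h_U = 664/105

Starting state is Z, so the expected hitting time is h_Z = 508/105.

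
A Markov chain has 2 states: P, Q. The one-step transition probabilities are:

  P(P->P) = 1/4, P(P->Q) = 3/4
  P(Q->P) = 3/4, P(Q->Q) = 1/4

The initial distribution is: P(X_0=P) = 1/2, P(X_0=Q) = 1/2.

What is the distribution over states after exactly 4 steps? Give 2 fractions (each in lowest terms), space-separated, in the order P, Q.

Answer: 1/2 1/2

Derivation:
Propagating the distribution step by step (d_{t+1} = d_t * P):
d_0 = (P=1/2, Q=1/2)
  d_1[P] = 1/2*1/4 + 1/2*3/4 = 1/2
  d_1[Q] = 1/2*3/4 + 1/2*1/4 = 1/2
d_1 = (P=1/2, Q=1/2)
  d_2[P] = 1/2*1/4 + 1/2*3/4 = 1/2
  d_2[Q] = 1/2*3/4 + 1/2*1/4 = 1/2
d_2 = (P=1/2, Q=1/2)
  d_3[P] = 1/2*1/4 + 1/2*3/4 = 1/2
  d_3[Q] = 1/2*3/4 + 1/2*1/4 = 1/2
d_3 = (P=1/2, Q=1/2)
  d_4[P] = 1/2*1/4 + 1/2*3/4 = 1/2
  d_4[Q] = 1/2*3/4 + 1/2*1/4 = 1/2
d_4 = (P=1/2, Q=1/2)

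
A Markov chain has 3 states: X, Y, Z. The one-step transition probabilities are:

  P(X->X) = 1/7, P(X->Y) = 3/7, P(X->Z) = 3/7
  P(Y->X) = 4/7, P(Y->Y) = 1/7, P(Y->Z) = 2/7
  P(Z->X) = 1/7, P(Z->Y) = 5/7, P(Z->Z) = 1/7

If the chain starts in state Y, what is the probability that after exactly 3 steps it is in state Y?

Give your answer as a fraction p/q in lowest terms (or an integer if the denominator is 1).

Answer: 19/49

Derivation:
Computing P^3 by repeated multiplication:
P^1 =
  X: [1/7, 3/7, 3/7]
  Y: [4/7, 1/7, 2/7]
  Z: [1/7, 5/7, 1/7]
P^2 =
  X: [16/49, 3/7, 12/49]
  Y: [10/49, 23/49, 16/49]
  Z: [22/49, 13/49, 2/7]
P^3 =
  X: [16/49, 129/343, 102/343]
  Y: [118/343, 19/49, 92/343]
  Z: [88/343, 149/343, 106/343]

(P^3)[Y -> Y] = 19/49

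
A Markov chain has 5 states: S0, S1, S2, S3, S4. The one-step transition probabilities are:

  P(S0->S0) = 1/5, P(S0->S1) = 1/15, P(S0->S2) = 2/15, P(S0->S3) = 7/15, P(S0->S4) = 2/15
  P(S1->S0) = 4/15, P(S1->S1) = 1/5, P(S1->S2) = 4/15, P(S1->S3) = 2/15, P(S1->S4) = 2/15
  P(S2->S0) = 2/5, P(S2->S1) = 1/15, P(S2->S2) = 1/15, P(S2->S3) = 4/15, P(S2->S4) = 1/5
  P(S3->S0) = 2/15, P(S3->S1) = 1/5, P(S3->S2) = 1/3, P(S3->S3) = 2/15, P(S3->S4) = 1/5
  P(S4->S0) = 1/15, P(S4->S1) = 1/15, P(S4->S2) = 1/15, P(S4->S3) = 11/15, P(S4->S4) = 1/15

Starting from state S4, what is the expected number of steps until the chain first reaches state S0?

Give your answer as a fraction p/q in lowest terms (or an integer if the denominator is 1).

Let h_i = expected steps to first reach S0 from state i.
Boundary: h_S0 = 0.
First-step equations for the other states:
  h_S1 = 1 + 4/15*h_S0 + 1/5*h_S1 + 4/15*h_S2 + 2/15*h_S3 + 2/15*h_S4
  h_S2 = 1 + 2/5*h_S0 + 1/15*h_S1 + 1/15*h_S2 + 4/15*h_S3 + 1/5*h_S4
  h_S3 = 1 + 2/15*h_S0 + 1/5*h_S1 + 1/3*h_S2 + 2/15*h_S3 + 1/5*h_S4
  h_S4 = 1 + 1/15*h_S0 + 1/15*h_S1 + 1/15*h_S2 + 11/15*h_S3 + 1/15*h_S4

Substituting h_S0 = 0 and rearranging gives the linear system (I - Q) h = 1:
  [4/5, -4/15, -2/15, -2/15] . (h_S1, h_S2, h_S3, h_S4) = 1
  [-1/15, 14/15, -4/15, -1/5] . (h_S1, h_S2, h_S3, h_S4) = 1
  [-1/5, -1/3, 13/15, -1/5] . (h_S1, h_S2, h_S3, h_S4) = 1
  [-1/15, -1/15, -11/15, 14/15] . (h_S1, h_S2, h_S3, h_S4) = 1

Solving yields:
  h_S1 = 31260/7193
  h_S2 = 57585/14386
  h_S3 = 71715/14386
  h_S4 = 40170/7193

Starting state is S4, so the expected hitting time is h_S4 = 40170/7193.

Answer: 40170/7193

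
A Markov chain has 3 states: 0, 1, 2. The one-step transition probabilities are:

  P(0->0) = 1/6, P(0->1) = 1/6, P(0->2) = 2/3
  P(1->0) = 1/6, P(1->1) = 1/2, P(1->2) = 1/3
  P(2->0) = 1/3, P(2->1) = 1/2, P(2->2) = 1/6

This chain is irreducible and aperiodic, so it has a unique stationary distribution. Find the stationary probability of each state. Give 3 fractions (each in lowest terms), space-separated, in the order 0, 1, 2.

The stationary distribution satisfies pi = pi * P, i.e.:
  pi_0 = 1/6*pi_0 + 1/6*pi_1 + 1/3*pi_2
  pi_1 = 1/6*pi_0 + 1/2*pi_1 + 1/2*pi_2
  pi_2 = 2/3*pi_0 + 1/3*pi_1 + 1/6*pi_2
with normalization: pi_0 + pi_1 + pi_2 = 1.

Using the first 2 balance equations plus normalization, the linear system A*pi = b is:
  [-5/6, 1/6, 1/3] . pi = 0
  [1/6, -1/2, 1/2] . pi = 0
  [1, 1, 1] . pi = 1

Solving yields:
  pi_0 = 9/40
  pi_1 = 17/40
  pi_2 = 7/20

Verification (pi * P):
  9/40*1/6 + 17/40*1/6 + 7/20*1/3 = 9/40 = pi_0  (ok)
  9/40*1/6 + 17/40*1/2 + 7/20*1/2 = 17/40 = pi_1  (ok)
  9/40*2/3 + 17/40*1/3 + 7/20*1/6 = 7/20 = pi_2  (ok)

Answer: 9/40 17/40 7/20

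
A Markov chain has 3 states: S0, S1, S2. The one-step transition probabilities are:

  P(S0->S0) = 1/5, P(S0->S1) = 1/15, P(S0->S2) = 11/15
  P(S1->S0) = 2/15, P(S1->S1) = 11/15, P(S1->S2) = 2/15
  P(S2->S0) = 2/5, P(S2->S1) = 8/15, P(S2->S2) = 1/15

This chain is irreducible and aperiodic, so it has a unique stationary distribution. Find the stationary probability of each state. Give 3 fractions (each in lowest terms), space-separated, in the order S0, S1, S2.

Answer: 10/47 51/94 23/94

Derivation:
The stationary distribution satisfies pi = pi * P, i.e.:
  pi_S0 = 1/5*pi_S0 + 2/15*pi_S1 + 2/5*pi_S2
  pi_S1 = 1/15*pi_S0 + 11/15*pi_S1 + 8/15*pi_S2
  pi_S2 = 11/15*pi_S0 + 2/15*pi_S1 + 1/15*pi_S2
with normalization: pi_S0 + pi_S1 + pi_S2 = 1.

Using the first 2 balance equations plus normalization, the linear system A*pi = b is:
  [-4/5, 2/15, 2/5] . pi = 0
  [1/15, -4/15, 8/15] . pi = 0
  [1, 1, 1] . pi = 1

Solving yields:
  pi_S0 = 10/47
  pi_S1 = 51/94
  pi_S2 = 23/94

Verification (pi * P):
  10/47*1/5 + 51/94*2/15 + 23/94*2/5 = 10/47 = pi_S0  (ok)
  10/47*1/15 + 51/94*11/15 + 23/94*8/15 = 51/94 = pi_S1  (ok)
  10/47*11/15 + 51/94*2/15 + 23/94*1/15 = 23/94 = pi_S2  (ok)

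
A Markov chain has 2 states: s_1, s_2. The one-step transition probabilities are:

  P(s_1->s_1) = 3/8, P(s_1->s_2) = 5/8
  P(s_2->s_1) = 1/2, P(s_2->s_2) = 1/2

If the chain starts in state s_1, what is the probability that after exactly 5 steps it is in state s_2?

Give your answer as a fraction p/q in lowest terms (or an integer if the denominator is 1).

Answer: 18205/32768

Derivation:
Computing P^5 by repeated multiplication:
P^1 =
  s_1: [3/8, 5/8]
  s_2: [1/2, 1/2]
P^2 =
  s_1: [29/64, 35/64]
  s_2: [7/16, 9/16]
P^3 =
  s_1: [227/512, 285/512]
  s_2: [57/128, 71/128]
P^4 =
  s_1: [1821/4096, 2275/4096]
  s_2: [455/1024, 569/1024]
P^5 =
  s_1: [14563/32768, 18205/32768]
  s_2: [3641/8192, 4551/8192]

(P^5)[s_1 -> s_2] = 18205/32768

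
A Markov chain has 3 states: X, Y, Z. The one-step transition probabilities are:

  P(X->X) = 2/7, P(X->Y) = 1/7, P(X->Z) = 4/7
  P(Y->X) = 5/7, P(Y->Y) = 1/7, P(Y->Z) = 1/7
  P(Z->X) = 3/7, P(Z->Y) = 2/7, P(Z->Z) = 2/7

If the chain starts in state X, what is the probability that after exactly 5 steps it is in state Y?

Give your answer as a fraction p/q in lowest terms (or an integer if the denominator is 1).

Computing P^5 by repeated multiplication:
P^1 =
  X: [2/7, 1/7, 4/7]
  Y: [5/7, 1/7, 1/7]
  Z: [3/7, 2/7, 2/7]
P^2 =
  X: [3/7, 11/49, 17/49]
  Y: [18/49, 8/49, 23/49]
  Z: [22/49, 9/49, 18/49]
P^3 =
  X: [148/343, 66/343, 129/343]
  Y: [145/343, 72/343, 18/49]
  Z: [143/343, 67/343, 19/49]
P^4 =
  X: [1013/2401, 472/2401, 916/2401]
  Y: [1028/2401, 67/343, 904/2401]
  Z: [1020/2401, 68/343, 905/2401]
P^5 =
  X: [7134/16807, 3317/16807, 908/2401]
  Y: [7113/16807, 3305/16807, 6389/16807]
  Z: [7135/16807, 3306/16807, 6366/16807]

(P^5)[X -> Y] = 3317/16807

Answer: 3317/16807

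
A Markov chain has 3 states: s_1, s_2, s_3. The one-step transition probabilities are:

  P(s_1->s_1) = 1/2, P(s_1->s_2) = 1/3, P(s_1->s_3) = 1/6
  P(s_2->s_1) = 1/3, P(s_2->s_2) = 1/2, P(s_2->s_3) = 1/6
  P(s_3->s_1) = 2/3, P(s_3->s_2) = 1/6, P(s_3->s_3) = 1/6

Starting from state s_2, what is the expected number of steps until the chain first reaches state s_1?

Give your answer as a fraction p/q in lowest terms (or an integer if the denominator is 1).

Let h_i = expected steps to first reach s_1 from state i.
Boundary: h_s_1 = 0.
First-step equations for the other states:
  h_s_2 = 1 + 1/3*h_s_1 + 1/2*h_s_2 + 1/6*h_s_3
  h_s_3 = 1 + 2/3*h_s_1 + 1/6*h_s_2 + 1/6*h_s_3

Substituting h_s_1 = 0 and rearranging gives the linear system (I - Q) h = 1:
  [1/2, -1/6] . (h_s_2, h_s_3) = 1
  [-1/6, 5/6] . (h_s_2, h_s_3) = 1

Solving yields:
  h_s_2 = 18/7
  h_s_3 = 12/7

Starting state is s_2, so the expected hitting time is h_s_2 = 18/7.

Answer: 18/7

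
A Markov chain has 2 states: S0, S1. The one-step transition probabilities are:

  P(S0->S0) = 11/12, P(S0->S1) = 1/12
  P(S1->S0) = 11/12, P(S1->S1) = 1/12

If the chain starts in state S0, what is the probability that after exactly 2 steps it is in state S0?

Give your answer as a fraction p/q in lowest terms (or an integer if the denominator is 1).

Answer: 11/12

Derivation:
Computing P^2 by repeated multiplication:
P^1 =
  S0: [11/12, 1/12]
  S1: [11/12, 1/12]
P^2 =
  S0: [11/12, 1/12]
  S1: [11/12, 1/12]

(P^2)[S0 -> S0] = 11/12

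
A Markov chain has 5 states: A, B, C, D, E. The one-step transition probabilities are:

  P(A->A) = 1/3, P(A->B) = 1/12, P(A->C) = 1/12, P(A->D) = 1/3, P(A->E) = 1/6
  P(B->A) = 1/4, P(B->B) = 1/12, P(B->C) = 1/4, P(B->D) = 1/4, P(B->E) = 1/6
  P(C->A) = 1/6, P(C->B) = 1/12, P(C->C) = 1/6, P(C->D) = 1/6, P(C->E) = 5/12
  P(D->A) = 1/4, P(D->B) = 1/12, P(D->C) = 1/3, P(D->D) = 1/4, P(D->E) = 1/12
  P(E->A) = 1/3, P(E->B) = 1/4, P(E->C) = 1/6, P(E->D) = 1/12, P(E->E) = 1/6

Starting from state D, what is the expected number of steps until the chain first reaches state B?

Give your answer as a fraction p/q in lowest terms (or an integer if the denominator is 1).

Let h_i = expected steps to first reach B from state i.
Boundary: h_B = 0.
First-step equations for the other states:
  h_A = 1 + 1/3*h_A + 1/12*h_B + 1/12*h_C + 1/3*h_D + 1/6*h_E
  h_C = 1 + 1/6*h_A + 1/12*h_B + 1/6*h_C + 1/6*h_D + 5/12*h_E
  h_D = 1 + 1/4*h_A + 1/12*h_B + 1/3*h_C + 1/4*h_D + 1/12*h_E
  h_E = 1 + 1/3*h_A + 1/4*h_B + 1/6*h_C + 1/12*h_D + 1/6*h_E

Substituting h_B = 0 and rearranging gives the linear system (I - Q) h = 1:
  [2/3, -1/12, -1/3, -1/6] . (h_A, h_C, h_D, h_E) = 1
  [-1/6, 5/6, -1/6, -5/12] . (h_A, h_C, h_D, h_E) = 1
  [-1/4, -1/3, 3/4, -1/12] . (h_A, h_C, h_D, h_E) = 1
  [-1/3, -1/6, -1/12, 5/6] . (h_A, h_C, h_D, h_E) = 1

Solving yields:
  h_A = 6964/801
  h_C = 2212/267
  h_D = 6980/801
  h_E = 1924/267

Starting state is D, so the expected hitting time is h_D = 6980/801.

Answer: 6980/801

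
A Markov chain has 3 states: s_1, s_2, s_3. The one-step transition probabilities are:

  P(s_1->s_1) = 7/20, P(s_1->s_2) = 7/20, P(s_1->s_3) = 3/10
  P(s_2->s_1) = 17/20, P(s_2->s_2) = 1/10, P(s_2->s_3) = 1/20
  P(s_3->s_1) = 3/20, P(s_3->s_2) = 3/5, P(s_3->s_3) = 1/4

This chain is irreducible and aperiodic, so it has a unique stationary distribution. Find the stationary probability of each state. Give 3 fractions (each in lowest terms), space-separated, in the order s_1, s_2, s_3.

Answer: 129/275 177/550 23/110

Derivation:
The stationary distribution satisfies pi = pi * P, i.e.:
  pi_s_1 = 7/20*pi_s_1 + 17/20*pi_s_2 + 3/20*pi_s_3
  pi_s_2 = 7/20*pi_s_1 + 1/10*pi_s_2 + 3/5*pi_s_3
  pi_s_3 = 3/10*pi_s_1 + 1/20*pi_s_2 + 1/4*pi_s_3
with normalization: pi_s_1 + pi_s_2 + pi_s_3 = 1.

Using the first 2 balance equations plus normalization, the linear system A*pi = b is:
  [-13/20, 17/20, 3/20] . pi = 0
  [7/20, -9/10, 3/5] . pi = 0
  [1, 1, 1] . pi = 1

Solving yields:
  pi_s_1 = 129/275
  pi_s_2 = 177/550
  pi_s_3 = 23/110

Verification (pi * P):
  129/275*7/20 + 177/550*17/20 + 23/110*3/20 = 129/275 = pi_s_1  (ok)
  129/275*7/20 + 177/550*1/10 + 23/110*3/5 = 177/550 = pi_s_2  (ok)
  129/275*3/10 + 177/550*1/20 + 23/110*1/4 = 23/110 = pi_s_3  (ok)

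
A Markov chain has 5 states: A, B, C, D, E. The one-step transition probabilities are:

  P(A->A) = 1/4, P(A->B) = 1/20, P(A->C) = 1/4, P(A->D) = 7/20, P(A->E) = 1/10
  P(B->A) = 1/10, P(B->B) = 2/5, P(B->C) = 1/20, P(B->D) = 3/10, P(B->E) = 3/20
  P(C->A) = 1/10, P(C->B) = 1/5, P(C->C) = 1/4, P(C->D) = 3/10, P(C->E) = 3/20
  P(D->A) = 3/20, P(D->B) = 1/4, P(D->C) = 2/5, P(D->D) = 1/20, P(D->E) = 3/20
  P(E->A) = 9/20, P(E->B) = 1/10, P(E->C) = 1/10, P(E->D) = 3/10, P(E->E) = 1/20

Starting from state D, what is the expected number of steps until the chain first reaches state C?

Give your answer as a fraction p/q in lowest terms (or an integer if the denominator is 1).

Let h_i = expected steps to first reach C from state i.
Boundary: h_C = 0.
First-step equations for the other states:
  h_A = 1 + 1/4*h_A + 1/20*h_B + 1/4*h_C + 7/20*h_D + 1/10*h_E
  h_B = 1 + 1/10*h_A + 2/5*h_B + 1/20*h_C + 3/10*h_D + 3/20*h_E
  h_D = 1 + 3/20*h_A + 1/4*h_B + 2/5*h_C + 1/20*h_D + 3/20*h_E
  h_E = 1 + 9/20*h_A + 1/10*h_B + 1/10*h_C + 3/10*h_D + 1/20*h_E

Substituting h_C = 0 and rearranging gives the linear system (I - Q) h = 1:
  [3/4, -1/20, -7/20, -1/10] . (h_A, h_B, h_D, h_E) = 1
  [-1/10, 3/5, -3/10, -3/20] . (h_A, h_B, h_D, h_E) = 1
  [-3/20, -1/4, 19/20, -3/20] . (h_A, h_B, h_D, h_E) = 1
  [-9/20, -1/10, -3/10, 19/20] . (h_A, h_B, h_D, h_E) = 1

Solving yields:
  h_A = 2110/503
  h_B = 2795/503
  h_D = 1985/503
  h_E = 2450/503

Starting state is D, so the expected hitting time is h_D = 1985/503.

Answer: 1985/503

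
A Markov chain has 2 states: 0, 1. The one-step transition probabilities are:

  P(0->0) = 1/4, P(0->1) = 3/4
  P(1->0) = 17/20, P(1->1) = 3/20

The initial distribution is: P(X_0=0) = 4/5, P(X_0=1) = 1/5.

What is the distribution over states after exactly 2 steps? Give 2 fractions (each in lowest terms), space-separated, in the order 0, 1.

Answer: 157/250 93/250

Derivation:
Propagating the distribution step by step (d_{t+1} = d_t * P):
d_0 = (0=4/5, 1=1/5)
  d_1[0] = 4/5*1/4 + 1/5*17/20 = 37/100
  d_1[1] = 4/5*3/4 + 1/5*3/20 = 63/100
d_1 = (0=37/100, 1=63/100)
  d_2[0] = 37/100*1/4 + 63/100*17/20 = 157/250
  d_2[1] = 37/100*3/4 + 63/100*3/20 = 93/250
d_2 = (0=157/250, 1=93/250)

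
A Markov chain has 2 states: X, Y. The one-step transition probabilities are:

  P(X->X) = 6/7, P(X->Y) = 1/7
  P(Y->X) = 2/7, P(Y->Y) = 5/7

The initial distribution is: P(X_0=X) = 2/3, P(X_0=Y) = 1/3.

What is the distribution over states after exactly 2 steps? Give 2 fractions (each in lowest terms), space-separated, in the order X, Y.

Propagating the distribution step by step (d_{t+1} = d_t * P):
d_0 = (X=2/3, Y=1/3)
  d_1[X] = 2/3*6/7 + 1/3*2/7 = 2/3
  d_1[Y] = 2/3*1/7 + 1/3*5/7 = 1/3
d_1 = (X=2/3, Y=1/3)
  d_2[X] = 2/3*6/7 + 1/3*2/7 = 2/3
  d_2[Y] = 2/3*1/7 + 1/3*5/7 = 1/3
d_2 = (X=2/3, Y=1/3)

Answer: 2/3 1/3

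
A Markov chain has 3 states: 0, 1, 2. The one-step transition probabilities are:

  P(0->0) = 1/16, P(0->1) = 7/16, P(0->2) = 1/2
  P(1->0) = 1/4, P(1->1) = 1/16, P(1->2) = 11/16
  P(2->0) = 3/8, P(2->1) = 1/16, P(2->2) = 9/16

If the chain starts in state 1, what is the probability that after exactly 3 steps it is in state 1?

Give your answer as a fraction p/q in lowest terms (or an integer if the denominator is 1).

Answer: 175/1024

Derivation:
Computing P^3 by repeated multiplication:
P^1 =
  0: [1/16, 7/16, 1/2]
  1: [1/4, 1/16, 11/16]
  2: [3/8, 1/16, 9/16]
P^2 =
  0: [77/256, 11/128, 157/256]
  1: [37/128, 5/32, 71/128]
  2: [1/4, 13/64, 35/64]
P^3 =
  0: [1107/4096, 359/2048, 2271/4096]
  1: [543/2048, 175/1024, 1155/2048]
  2: [139/512, 5/32, 293/512]

(P^3)[1 -> 1] = 175/1024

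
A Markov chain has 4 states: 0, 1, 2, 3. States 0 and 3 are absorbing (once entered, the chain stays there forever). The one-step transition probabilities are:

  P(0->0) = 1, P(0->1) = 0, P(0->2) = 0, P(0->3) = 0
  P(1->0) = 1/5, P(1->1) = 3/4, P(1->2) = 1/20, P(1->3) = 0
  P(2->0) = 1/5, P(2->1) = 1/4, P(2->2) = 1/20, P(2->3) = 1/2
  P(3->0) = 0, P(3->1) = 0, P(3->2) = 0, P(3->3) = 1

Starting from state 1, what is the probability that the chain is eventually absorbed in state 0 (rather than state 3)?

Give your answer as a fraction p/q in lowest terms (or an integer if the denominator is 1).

Let a_i = P(absorbed in 0 | start in state i).
Boundary conditions: a_0 = 1, a_3 = 0.
For each transient state i, a_i = sum_j P(i->j) * a_j:
  a_1 = 1/5*a_0 + 3/4*a_1 + 1/20*a_2 + 0*a_3
  a_2 = 1/5*a_0 + 1/4*a_1 + 1/20*a_2 + 1/2*a_3

Substituting a_0 = 1 and a_3 = 0, rearrange to (I - Q) a = r where r[i] = P(i -> 0):
  [1/4, -1/20] . (a_1, a_2) = 1/5
  [-1/4, 19/20] . (a_1, a_2) = 1/5

Solving yields:
  a_1 = 8/9
  a_2 = 4/9

Starting state is 1, so the absorption probability is a_1 = 8/9.

Answer: 8/9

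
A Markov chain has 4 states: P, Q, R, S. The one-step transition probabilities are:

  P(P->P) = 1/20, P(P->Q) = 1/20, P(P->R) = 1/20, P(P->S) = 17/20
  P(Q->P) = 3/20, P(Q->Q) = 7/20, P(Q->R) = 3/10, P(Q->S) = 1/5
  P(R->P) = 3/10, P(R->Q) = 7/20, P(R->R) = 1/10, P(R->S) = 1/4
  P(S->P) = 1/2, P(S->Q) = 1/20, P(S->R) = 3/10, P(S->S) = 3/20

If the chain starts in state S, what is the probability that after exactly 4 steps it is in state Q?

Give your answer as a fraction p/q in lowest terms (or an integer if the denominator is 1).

Answer: 12607/80000

Derivation:
Computing P^4 by repeated multiplication:
P^1 =
  P: [1/20, 1/20, 1/20, 17/20]
  Q: [3/20, 7/20, 3/10, 1/5]
  R: [3/10, 7/20, 1/10, 1/4]
  S: [1/2, 1/20, 3/10, 3/20]
P^2 =
  P: [9/20, 2/25, 111/400, 77/400]
  Q: [1/4, 49/200, 81/400, 121/400]
  R: [89/400, 37/200, 41/200, 31/80]
  S: [79/400, 31/200, 23/200, 213/400]
P^3 =
  P: [107/500, 629/4000, 33/250, 1987/4000]
  Q: [209/800, 737/4000, 197/1000, 143/400]
  R: [2353/8000, 167/1000, 1627/8000, 671/2000]
  S: [2671/8000, 131/1000, 1821/8000, 123/400]
P^4 =
  P: [25781/80000, 5471/40000, 2201/10000, 25669/80000]
  Q: [5571/20000, 263/1600, 15623/80000, 28943/80000]
  R: [42963/160000, 12889/80000, 29727/160000, 15383/40000]
  S: [41341/160000, 12607/80000, 27361/160000, 16521/40000]

(P^4)[S -> Q] = 12607/80000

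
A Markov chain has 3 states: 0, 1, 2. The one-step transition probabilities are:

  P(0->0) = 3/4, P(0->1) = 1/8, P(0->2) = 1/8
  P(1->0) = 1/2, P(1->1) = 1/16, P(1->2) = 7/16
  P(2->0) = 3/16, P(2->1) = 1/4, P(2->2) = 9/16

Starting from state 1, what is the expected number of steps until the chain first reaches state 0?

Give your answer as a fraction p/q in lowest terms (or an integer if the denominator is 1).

Let h_i = expected steps to first reach 0 from state i.
Boundary: h_0 = 0.
First-step equations for the other states:
  h_1 = 1 + 1/2*h_0 + 1/16*h_1 + 7/16*h_2
  h_2 = 1 + 3/16*h_0 + 1/4*h_1 + 9/16*h_2

Substituting h_0 = 0 and rearranging gives the linear system (I - Q) h = 1:
  [15/16, -7/16] . (h_1, h_2) = 1
  [-1/4, 7/16] . (h_1, h_2) = 1

Solving yields:
  h_1 = 32/11
  h_2 = 304/77

Starting state is 1, so the expected hitting time is h_1 = 32/11.

Answer: 32/11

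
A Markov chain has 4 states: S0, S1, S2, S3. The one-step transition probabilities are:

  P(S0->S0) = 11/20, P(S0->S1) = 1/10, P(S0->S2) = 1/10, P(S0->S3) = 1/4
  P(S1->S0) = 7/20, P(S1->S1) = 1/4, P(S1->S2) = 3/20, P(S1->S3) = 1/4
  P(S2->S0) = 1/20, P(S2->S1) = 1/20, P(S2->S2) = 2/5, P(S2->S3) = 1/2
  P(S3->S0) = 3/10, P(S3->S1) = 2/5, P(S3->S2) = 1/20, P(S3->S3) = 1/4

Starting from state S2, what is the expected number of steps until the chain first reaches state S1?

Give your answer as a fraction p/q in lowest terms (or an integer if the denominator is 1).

Answer: 1100/203

Derivation:
Let h_i = expected steps to first reach S1 from state i.
Boundary: h_S1 = 0.
First-step equations for the other states:
  h_S0 = 1 + 11/20*h_S0 + 1/10*h_S1 + 1/10*h_S2 + 1/4*h_S3
  h_S2 = 1 + 1/20*h_S0 + 1/20*h_S1 + 2/5*h_S2 + 1/2*h_S3
  h_S3 = 1 + 3/10*h_S0 + 2/5*h_S1 + 1/20*h_S2 + 1/4*h_S3

Substituting h_S1 = 0 and rearranging gives the linear system (I - Q) h = 1:
  [9/20, -1/10, -1/4] . (h_S0, h_S2, h_S3) = 1
  [-1/20, 3/5, -1/2] . (h_S0, h_S2, h_S3) = 1
  [-3/10, -1/20, 3/4] . (h_S0, h_S2, h_S3) = 1

Solving yields:
  h_S0 = 1140/203
  h_S2 = 1100/203
  h_S3 = 800/203

Starting state is S2, so the expected hitting time is h_S2 = 1100/203.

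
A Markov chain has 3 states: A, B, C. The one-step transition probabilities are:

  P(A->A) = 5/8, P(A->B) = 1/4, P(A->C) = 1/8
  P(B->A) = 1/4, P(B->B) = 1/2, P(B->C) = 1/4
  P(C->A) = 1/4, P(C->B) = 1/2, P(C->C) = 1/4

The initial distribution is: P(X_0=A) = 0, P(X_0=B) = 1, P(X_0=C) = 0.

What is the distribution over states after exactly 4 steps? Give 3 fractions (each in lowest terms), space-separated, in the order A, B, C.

Propagating the distribution step by step (d_{t+1} = d_t * P):
d_0 = (A=0, B=1, C=0)
  d_1[A] = 0*5/8 + 1*1/4 + 0*1/4 = 1/4
  d_1[B] = 0*1/4 + 1*1/2 + 0*1/2 = 1/2
  d_1[C] = 0*1/8 + 1*1/4 + 0*1/4 = 1/4
d_1 = (A=1/4, B=1/2, C=1/4)
  d_2[A] = 1/4*5/8 + 1/2*1/4 + 1/4*1/4 = 11/32
  d_2[B] = 1/4*1/4 + 1/2*1/2 + 1/4*1/2 = 7/16
  d_2[C] = 1/4*1/8 + 1/2*1/4 + 1/4*1/4 = 7/32
d_2 = (A=11/32, B=7/16, C=7/32)
  d_3[A] = 11/32*5/8 + 7/16*1/4 + 7/32*1/4 = 97/256
  d_3[B] = 11/32*1/4 + 7/16*1/2 + 7/32*1/2 = 53/128
  d_3[C] = 11/32*1/8 + 7/16*1/4 + 7/32*1/4 = 53/256
d_3 = (A=97/256, B=53/128, C=53/256)
  d_4[A] = 97/256*5/8 + 53/128*1/4 + 53/256*1/4 = 803/2048
  d_4[B] = 97/256*1/4 + 53/128*1/2 + 53/256*1/2 = 415/1024
  d_4[C] = 97/256*1/8 + 53/128*1/4 + 53/256*1/4 = 415/2048
d_4 = (A=803/2048, B=415/1024, C=415/2048)

Answer: 803/2048 415/1024 415/2048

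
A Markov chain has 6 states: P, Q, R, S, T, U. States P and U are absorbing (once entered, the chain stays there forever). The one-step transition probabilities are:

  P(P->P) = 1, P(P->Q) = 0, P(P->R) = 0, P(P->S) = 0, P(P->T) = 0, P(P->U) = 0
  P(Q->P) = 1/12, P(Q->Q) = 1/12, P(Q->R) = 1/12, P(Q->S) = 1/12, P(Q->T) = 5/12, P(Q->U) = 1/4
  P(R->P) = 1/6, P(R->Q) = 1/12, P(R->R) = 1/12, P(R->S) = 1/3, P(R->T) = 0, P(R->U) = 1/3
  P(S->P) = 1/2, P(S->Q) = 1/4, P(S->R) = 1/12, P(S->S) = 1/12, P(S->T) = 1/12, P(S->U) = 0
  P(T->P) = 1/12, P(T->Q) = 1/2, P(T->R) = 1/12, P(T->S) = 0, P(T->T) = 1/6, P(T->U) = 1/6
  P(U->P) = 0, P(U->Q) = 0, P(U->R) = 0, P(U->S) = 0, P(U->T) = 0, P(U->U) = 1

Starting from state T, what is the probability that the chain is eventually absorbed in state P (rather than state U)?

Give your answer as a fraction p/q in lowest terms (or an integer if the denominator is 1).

Let a_i = P(absorbed in P | start in state i).
Boundary conditions: a_P = 1, a_U = 0.
For each transient state i, a_i = sum_j P(i->j) * a_j:
  a_Q = 1/12*a_P + 1/12*a_Q + 1/12*a_R + 1/12*a_S + 5/12*a_T + 1/4*a_U
  a_R = 1/6*a_P + 1/12*a_Q + 1/12*a_R + 1/3*a_S + 0*a_T + 1/3*a_U
  a_S = 1/2*a_P + 1/4*a_Q + 1/12*a_R + 1/12*a_S + 1/12*a_T + 0*a_U
  a_T = 1/12*a_P + 1/2*a_Q + 1/12*a_R + 0*a_S + 1/6*a_T + 1/6*a_U

Substituting a_P = 1 and a_U = 0, rearrange to (I - Q) a = r where r[i] = P(i -> P):
  [11/12, -1/12, -1/12, -5/12] . (a_Q, a_R, a_S, a_T) = 1/12
  [-1/12, 11/12, -1/3, 0] . (a_Q, a_R, a_S, a_T) = 1/6
  [-1/4, -1/12, 11/12, -1/12] . (a_Q, a_R, a_S, a_T) = 1/2
  [-1/2, -1/12, 0, 5/6] . (a_Q, a_R, a_S, a_T) = 1/12

Solving yields:
  a_Q = 1569/4270
  a_R = 2041/4270
  a_S = 6171/8540
  a_T = 629/1708

Starting state is T, so the absorption probability is a_T = 629/1708.

Answer: 629/1708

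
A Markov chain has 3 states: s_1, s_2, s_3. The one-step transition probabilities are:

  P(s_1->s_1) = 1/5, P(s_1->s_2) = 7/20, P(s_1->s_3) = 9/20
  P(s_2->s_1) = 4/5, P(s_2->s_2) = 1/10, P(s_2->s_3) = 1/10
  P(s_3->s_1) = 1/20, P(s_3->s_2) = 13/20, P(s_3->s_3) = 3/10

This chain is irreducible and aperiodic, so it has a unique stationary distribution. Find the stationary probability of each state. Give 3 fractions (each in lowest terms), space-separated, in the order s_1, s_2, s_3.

Answer: 226/617 215/617 176/617

Derivation:
The stationary distribution satisfies pi = pi * P, i.e.:
  pi_s_1 = 1/5*pi_s_1 + 4/5*pi_s_2 + 1/20*pi_s_3
  pi_s_2 = 7/20*pi_s_1 + 1/10*pi_s_2 + 13/20*pi_s_3
  pi_s_3 = 9/20*pi_s_1 + 1/10*pi_s_2 + 3/10*pi_s_3
with normalization: pi_s_1 + pi_s_2 + pi_s_3 = 1.

Using the first 2 balance equations plus normalization, the linear system A*pi = b is:
  [-4/5, 4/5, 1/20] . pi = 0
  [7/20, -9/10, 13/20] . pi = 0
  [1, 1, 1] . pi = 1

Solving yields:
  pi_s_1 = 226/617
  pi_s_2 = 215/617
  pi_s_3 = 176/617

Verification (pi * P):
  226/617*1/5 + 215/617*4/5 + 176/617*1/20 = 226/617 = pi_s_1  (ok)
  226/617*7/20 + 215/617*1/10 + 176/617*13/20 = 215/617 = pi_s_2  (ok)
  226/617*9/20 + 215/617*1/10 + 176/617*3/10 = 176/617 = pi_s_3  (ok)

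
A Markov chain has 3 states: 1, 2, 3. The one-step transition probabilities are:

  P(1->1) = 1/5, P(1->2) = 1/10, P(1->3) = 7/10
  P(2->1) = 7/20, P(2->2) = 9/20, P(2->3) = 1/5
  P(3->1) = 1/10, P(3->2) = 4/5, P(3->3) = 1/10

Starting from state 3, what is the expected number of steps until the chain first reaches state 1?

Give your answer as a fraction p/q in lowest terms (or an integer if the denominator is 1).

Answer: 270/67

Derivation:
Let h_i = expected steps to first reach 1 from state i.
Boundary: h_1 = 0.
First-step equations for the other states:
  h_2 = 1 + 7/20*h_1 + 9/20*h_2 + 1/5*h_3
  h_3 = 1 + 1/10*h_1 + 4/5*h_2 + 1/10*h_3

Substituting h_1 = 0 and rearranging gives the linear system (I - Q) h = 1:
  [11/20, -1/5] . (h_2, h_3) = 1
  [-4/5, 9/10] . (h_2, h_3) = 1

Solving yields:
  h_2 = 220/67
  h_3 = 270/67

Starting state is 3, so the expected hitting time is h_3 = 270/67.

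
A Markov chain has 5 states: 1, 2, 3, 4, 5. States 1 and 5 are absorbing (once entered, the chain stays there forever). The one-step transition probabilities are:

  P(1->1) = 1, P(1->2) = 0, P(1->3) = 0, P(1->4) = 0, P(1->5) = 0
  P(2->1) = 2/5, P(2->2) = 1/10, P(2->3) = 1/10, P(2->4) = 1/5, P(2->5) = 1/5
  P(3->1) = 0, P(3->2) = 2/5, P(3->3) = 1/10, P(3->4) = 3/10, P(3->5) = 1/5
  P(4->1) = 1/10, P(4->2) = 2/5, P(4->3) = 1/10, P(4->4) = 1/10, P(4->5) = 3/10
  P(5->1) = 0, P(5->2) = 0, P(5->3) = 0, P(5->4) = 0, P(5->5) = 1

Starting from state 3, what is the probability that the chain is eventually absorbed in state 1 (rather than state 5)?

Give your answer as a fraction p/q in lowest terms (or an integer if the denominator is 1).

Let a_i = P(absorbed in 1 | start in state i).
Boundary conditions: a_1 = 1, a_5 = 0.
For each transient state i, a_i = sum_j P(i->j) * a_j:
  a_2 = 2/5*a_1 + 1/10*a_2 + 1/10*a_3 + 1/5*a_4 + 1/5*a_5
  a_3 = 0*a_1 + 2/5*a_2 + 1/10*a_3 + 3/10*a_4 + 1/5*a_5
  a_4 = 1/10*a_1 + 2/5*a_2 + 1/10*a_3 + 1/10*a_4 + 3/10*a_5

Substituting a_1 = 1 and a_5 = 0, rearrange to (I - Q) a = r where r[i] = P(i -> 1):
  [9/10, -1/10, -1/5] . (a_2, a_3, a_4) = 2/5
  [-2/5, 9/10, -3/10] . (a_2, a_3, a_4) = 0
  [-2/5, -1/10, 9/10] . (a_2, a_3, a_4) = 1/10

Solving yields:
  a_2 = 333/574
  a_3 = 227/574
  a_4 = 237/574

Starting state is 3, so the absorption probability is a_3 = 227/574.

Answer: 227/574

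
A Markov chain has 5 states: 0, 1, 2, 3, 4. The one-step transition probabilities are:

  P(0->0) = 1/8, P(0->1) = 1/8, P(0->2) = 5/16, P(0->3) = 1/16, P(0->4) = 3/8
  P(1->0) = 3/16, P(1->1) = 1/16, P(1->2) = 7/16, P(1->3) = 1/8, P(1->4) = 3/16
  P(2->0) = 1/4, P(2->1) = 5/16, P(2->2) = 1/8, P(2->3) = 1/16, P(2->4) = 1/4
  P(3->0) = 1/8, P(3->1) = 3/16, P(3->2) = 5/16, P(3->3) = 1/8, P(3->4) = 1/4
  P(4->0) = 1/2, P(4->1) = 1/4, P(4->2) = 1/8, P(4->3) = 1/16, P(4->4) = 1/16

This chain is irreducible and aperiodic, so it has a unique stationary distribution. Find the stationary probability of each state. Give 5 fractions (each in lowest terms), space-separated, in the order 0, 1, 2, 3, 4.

Answer: 5033/19883 3832/19883 4923/19883 1581/19883 4514/19883

Derivation:
The stationary distribution satisfies pi = pi * P, i.e.:
  pi_0 = 1/8*pi_0 + 3/16*pi_1 + 1/4*pi_2 + 1/8*pi_3 + 1/2*pi_4
  pi_1 = 1/8*pi_0 + 1/16*pi_1 + 5/16*pi_2 + 3/16*pi_3 + 1/4*pi_4
  pi_2 = 5/16*pi_0 + 7/16*pi_1 + 1/8*pi_2 + 5/16*pi_3 + 1/8*pi_4
  pi_3 = 1/16*pi_0 + 1/8*pi_1 + 1/16*pi_2 + 1/8*pi_3 + 1/16*pi_4
  pi_4 = 3/8*pi_0 + 3/16*pi_1 + 1/4*pi_2 + 1/4*pi_3 + 1/16*pi_4
with normalization: pi_0 + pi_1 + pi_2 + pi_3 + pi_4 = 1.

Using the first 4 balance equations plus normalization, the linear system A*pi = b is:
  [-7/8, 3/16, 1/4, 1/8, 1/2] . pi = 0
  [1/8, -15/16, 5/16, 3/16, 1/4] . pi = 0
  [5/16, 7/16, -7/8, 5/16, 1/8] . pi = 0
  [1/16, 1/8, 1/16, -7/8, 1/16] . pi = 0
  [1, 1, 1, 1, 1] . pi = 1

Solving yields:
  pi_0 = 5033/19883
  pi_1 = 3832/19883
  pi_2 = 4923/19883
  pi_3 = 1581/19883
  pi_4 = 4514/19883

Verification (pi * P):
  5033/19883*1/8 + 3832/19883*3/16 + 4923/19883*1/4 + 1581/19883*1/8 + 4514/19883*1/2 = 5033/19883 = pi_0  (ok)
  5033/19883*1/8 + 3832/19883*1/16 + 4923/19883*5/16 + 1581/19883*3/16 + 4514/19883*1/4 = 3832/19883 = pi_1  (ok)
  5033/19883*5/16 + 3832/19883*7/16 + 4923/19883*1/8 + 1581/19883*5/16 + 4514/19883*1/8 = 4923/19883 = pi_2  (ok)
  5033/19883*1/16 + 3832/19883*1/8 + 4923/19883*1/16 + 1581/19883*1/8 + 4514/19883*1/16 = 1581/19883 = pi_3  (ok)
  5033/19883*3/8 + 3832/19883*3/16 + 4923/19883*1/4 + 1581/19883*1/4 + 4514/19883*1/16 = 4514/19883 = pi_4  (ok)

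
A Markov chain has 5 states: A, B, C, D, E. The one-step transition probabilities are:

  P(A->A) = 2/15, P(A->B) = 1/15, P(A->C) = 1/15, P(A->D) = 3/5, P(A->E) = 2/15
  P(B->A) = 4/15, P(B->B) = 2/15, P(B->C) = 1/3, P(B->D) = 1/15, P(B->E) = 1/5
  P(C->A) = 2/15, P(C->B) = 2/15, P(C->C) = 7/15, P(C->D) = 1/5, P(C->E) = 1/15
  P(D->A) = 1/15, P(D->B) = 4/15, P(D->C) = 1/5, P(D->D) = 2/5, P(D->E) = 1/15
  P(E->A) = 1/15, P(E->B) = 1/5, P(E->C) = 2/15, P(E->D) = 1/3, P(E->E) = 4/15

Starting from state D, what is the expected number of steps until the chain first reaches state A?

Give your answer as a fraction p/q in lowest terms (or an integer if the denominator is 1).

Answer: 1925/241

Derivation:
Let h_i = expected steps to first reach A from state i.
Boundary: h_A = 0.
First-step equations for the other states:
  h_B = 1 + 4/15*h_A + 2/15*h_B + 1/3*h_C + 1/15*h_D + 1/5*h_E
  h_C = 1 + 2/15*h_A + 2/15*h_B + 7/15*h_C + 1/5*h_D + 1/15*h_E
  h_D = 1 + 1/15*h_A + 4/15*h_B + 1/5*h_C + 2/5*h_D + 1/15*h_E
  h_E = 1 + 1/15*h_A + 1/5*h_B + 2/15*h_C + 1/3*h_D + 4/15*h_E

Substituting h_A = 0 and rearranging gives the linear system (I - Q) h = 1:
  [13/15, -1/3, -1/15, -1/5] . (h_B, h_C, h_D, h_E) = 1
  [-2/15, 8/15, -1/5, -1/15] . (h_B, h_C, h_D, h_E) = 1
  [-4/15, -1/5, 3/5, -1/15] . (h_B, h_C, h_D, h_E) = 1
  [-1/5, -2/15, -1/3, 11/15] . (h_B, h_C, h_D, h_E) = 1

Solving yields:
  h_B = 4730/723
  h_C = 5440/723
  h_D = 1925/241
  h_E = 5890/723

Starting state is D, so the expected hitting time is h_D = 1925/241.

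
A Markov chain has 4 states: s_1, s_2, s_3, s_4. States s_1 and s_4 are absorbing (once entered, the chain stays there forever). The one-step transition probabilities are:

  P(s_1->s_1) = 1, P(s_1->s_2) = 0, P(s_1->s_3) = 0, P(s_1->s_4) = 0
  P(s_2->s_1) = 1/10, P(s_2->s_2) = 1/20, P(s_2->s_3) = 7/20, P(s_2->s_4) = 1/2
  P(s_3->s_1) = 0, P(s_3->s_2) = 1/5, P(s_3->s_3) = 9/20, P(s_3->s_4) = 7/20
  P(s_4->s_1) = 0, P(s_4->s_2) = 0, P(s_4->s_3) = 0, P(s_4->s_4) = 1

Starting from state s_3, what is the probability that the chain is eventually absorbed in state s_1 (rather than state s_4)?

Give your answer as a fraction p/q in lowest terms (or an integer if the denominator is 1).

Let a_i = P(absorbed in s_1 | start in state i).
Boundary conditions: a_s_1 = 1, a_s_4 = 0.
For each transient state i, a_i = sum_j P(i->j) * a_j:
  a_s_2 = 1/10*a_s_1 + 1/20*a_s_2 + 7/20*a_s_3 + 1/2*a_s_4
  a_s_3 = 0*a_s_1 + 1/5*a_s_2 + 9/20*a_s_3 + 7/20*a_s_4

Substituting a_s_1 = 1 and a_s_4 = 0, rearrange to (I - Q) a = r where r[i] = P(i -> s_1):
  [19/20, -7/20] . (a_s_2, a_s_3) = 1/10
  [-1/5, 11/20] . (a_s_2, a_s_3) = 0

Solving yields:
  a_s_2 = 22/181
  a_s_3 = 8/181

Starting state is s_3, so the absorption probability is a_s_3 = 8/181.

Answer: 8/181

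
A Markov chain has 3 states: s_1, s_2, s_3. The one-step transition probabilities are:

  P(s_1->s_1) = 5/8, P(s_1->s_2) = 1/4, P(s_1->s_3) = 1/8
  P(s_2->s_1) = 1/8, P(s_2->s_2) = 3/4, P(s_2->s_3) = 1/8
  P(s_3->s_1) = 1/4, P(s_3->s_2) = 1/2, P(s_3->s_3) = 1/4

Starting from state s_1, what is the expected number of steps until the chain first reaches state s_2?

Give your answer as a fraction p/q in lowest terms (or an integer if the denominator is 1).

Let h_i = expected steps to first reach s_2 from state i.
Boundary: h_s_2 = 0.
First-step equations for the other states:
  h_s_1 = 1 + 5/8*h_s_1 + 1/4*h_s_2 + 1/8*h_s_3
  h_s_3 = 1 + 1/4*h_s_1 + 1/2*h_s_2 + 1/4*h_s_3

Substituting h_s_2 = 0 and rearranging gives the linear system (I - Q) h = 1:
  [3/8, -1/8] . (h_s_1, h_s_3) = 1
  [-1/4, 3/4] . (h_s_1, h_s_3) = 1

Solving yields:
  h_s_1 = 7/2
  h_s_3 = 5/2

Starting state is s_1, so the expected hitting time is h_s_1 = 7/2.

Answer: 7/2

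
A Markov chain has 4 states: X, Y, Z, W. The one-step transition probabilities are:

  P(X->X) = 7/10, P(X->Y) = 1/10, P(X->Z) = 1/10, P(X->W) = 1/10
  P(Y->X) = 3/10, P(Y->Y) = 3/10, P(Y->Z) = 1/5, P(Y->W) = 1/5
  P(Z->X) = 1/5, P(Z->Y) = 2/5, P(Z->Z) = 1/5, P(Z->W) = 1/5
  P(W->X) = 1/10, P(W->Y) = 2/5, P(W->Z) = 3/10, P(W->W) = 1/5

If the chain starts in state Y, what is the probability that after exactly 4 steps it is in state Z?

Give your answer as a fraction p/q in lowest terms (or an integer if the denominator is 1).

Computing P^4 by repeated multiplication:
P^1 =
  X: [7/10, 1/10, 1/10, 1/10]
  Y: [3/10, 3/10, 1/5, 1/5]
  Z: [1/5, 2/5, 1/5, 1/5]
  W: [1/10, 2/5, 3/10, 1/5]
P^2 =
  X: [11/20, 9/50, 7/50, 13/100]
  Y: [9/25, 7/25, 19/100, 17/100]
  Z: [8/25, 3/10, 1/5, 9/50]
  W: [27/100, 33/100, 21/100, 19/100]
P^3 =
  X: [12/25, 217/1000, 79/500, 29/200]
  Y: [391/1000, 33/125, 181/1000, 41/250]
  Z: [93/250, 137/500, 93/500, 21/125]
  W: [349/1000, 143/500, 24/125, 173/1000]
P^4 =
  X: [559/1250, 2343/10000, 333/2000, 19/125]
  Y: [811/2000, 2563/10000, 1773/10000, 1609/10000]
  Z: [1983/5000, 261/1000, 449/2500, 407/2500]
  W: [1929/5000, 2667/10000, 114/625, 1651/10000]

(P^4)[Y -> Z] = 1773/10000

Answer: 1773/10000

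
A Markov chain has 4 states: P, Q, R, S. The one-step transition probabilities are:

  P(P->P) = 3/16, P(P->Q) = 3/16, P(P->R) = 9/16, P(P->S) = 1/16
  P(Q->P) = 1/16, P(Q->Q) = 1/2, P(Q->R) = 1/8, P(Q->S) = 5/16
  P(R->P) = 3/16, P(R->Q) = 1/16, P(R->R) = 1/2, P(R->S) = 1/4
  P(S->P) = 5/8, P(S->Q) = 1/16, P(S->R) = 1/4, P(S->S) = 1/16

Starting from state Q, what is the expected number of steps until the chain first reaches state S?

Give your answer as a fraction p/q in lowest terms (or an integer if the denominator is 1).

Answer: 288/77

Derivation:
Let h_i = expected steps to first reach S from state i.
Boundary: h_S = 0.
First-step equations for the other states:
  h_P = 1 + 3/16*h_P + 3/16*h_Q + 9/16*h_R + 1/16*h_S
  h_Q = 1 + 1/16*h_P + 1/2*h_Q + 1/8*h_R + 5/16*h_S
  h_R = 1 + 3/16*h_P + 1/16*h_Q + 1/2*h_R + 1/4*h_S

Substituting h_S = 0 and rearranging gives the linear system (I - Q) h = 1:
  [13/16, -3/16, -9/16] . (h_P, h_Q, h_R) = 1
  [-1/16, 1/2, -1/8] . (h_P, h_Q, h_R) = 1
  [-3/16, -1/16, 1/2] . (h_P, h_Q, h_R) = 1

Solving yields:
  h_P = 2768/539
  h_Q = 288/77
  h_R = 2368/539

Starting state is Q, so the expected hitting time is h_Q = 288/77.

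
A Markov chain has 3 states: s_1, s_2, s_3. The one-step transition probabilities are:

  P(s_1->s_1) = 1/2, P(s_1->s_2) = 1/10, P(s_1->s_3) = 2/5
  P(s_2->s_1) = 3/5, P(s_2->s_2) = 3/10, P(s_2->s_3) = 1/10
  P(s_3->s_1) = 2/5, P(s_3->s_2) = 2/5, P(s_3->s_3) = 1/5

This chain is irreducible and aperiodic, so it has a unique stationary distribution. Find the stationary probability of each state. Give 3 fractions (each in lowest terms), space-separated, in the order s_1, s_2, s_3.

The stationary distribution satisfies pi = pi * P, i.e.:
  pi_s_1 = 1/2*pi_s_1 + 3/5*pi_s_2 + 2/5*pi_s_3
  pi_s_2 = 1/10*pi_s_1 + 3/10*pi_s_2 + 2/5*pi_s_3
  pi_s_3 = 2/5*pi_s_1 + 1/10*pi_s_2 + 1/5*pi_s_3
with normalization: pi_s_1 + pi_s_2 + pi_s_3 = 1.

Using the first 2 balance equations plus normalization, the linear system A*pi = b is:
  [-1/2, 3/5, 2/5] . pi = 0
  [1/10, -7/10, 2/5] . pi = 0
  [1, 1, 1] . pi = 1

Solving yields:
  pi_s_1 = 52/105
  pi_s_2 = 8/35
  pi_s_3 = 29/105

Verification (pi * P):
  52/105*1/2 + 8/35*3/5 + 29/105*2/5 = 52/105 = pi_s_1  (ok)
  52/105*1/10 + 8/35*3/10 + 29/105*2/5 = 8/35 = pi_s_2  (ok)
  52/105*2/5 + 8/35*1/10 + 29/105*1/5 = 29/105 = pi_s_3  (ok)

Answer: 52/105 8/35 29/105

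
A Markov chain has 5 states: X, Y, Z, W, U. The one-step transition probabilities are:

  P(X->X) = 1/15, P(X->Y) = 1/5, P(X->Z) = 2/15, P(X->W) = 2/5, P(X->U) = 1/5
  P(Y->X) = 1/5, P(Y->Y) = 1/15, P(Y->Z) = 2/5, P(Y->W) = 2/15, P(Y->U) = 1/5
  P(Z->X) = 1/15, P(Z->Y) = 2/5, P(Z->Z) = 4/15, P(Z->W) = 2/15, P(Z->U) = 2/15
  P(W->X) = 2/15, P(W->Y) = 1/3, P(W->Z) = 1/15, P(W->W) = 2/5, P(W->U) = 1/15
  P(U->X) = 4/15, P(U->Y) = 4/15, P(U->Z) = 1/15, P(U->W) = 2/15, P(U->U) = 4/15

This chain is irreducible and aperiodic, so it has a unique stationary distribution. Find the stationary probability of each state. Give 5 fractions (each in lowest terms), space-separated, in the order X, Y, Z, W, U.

The stationary distribution satisfies pi = pi * P, i.e.:
  pi_X = 1/15*pi_X + 1/5*pi_Y + 1/15*pi_Z + 2/15*pi_W + 4/15*pi_U
  pi_Y = 1/5*pi_X + 1/15*pi_Y + 2/5*pi_Z + 1/3*pi_W + 4/15*pi_U
  pi_Z = 2/15*pi_X + 2/5*pi_Y + 4/15*pi_Z + 1/15*pi_W + 1/15*pi_U
  pi_W = 2/5*pi_X + 2/15*pi_Y + 2/15*pi_Z + 2/5*pi_W + 2/15*pi_U
  pi_U = 1/5*pi_X + 1/5*pi_Y + 2/15*pi_Z + 1/15*pi_W + 4/15*pi_U
with normalization: pi_X + pi_Y + pi_Z + pi_W + pi_U = 1.

Using the first 4 balance equations plus normalization, the linear system A*pi = b is:
  [-14/15, 1/5, 1/15, 2/15, 4/15] . pi = 0
  [1/5, -14/15, 2/5, 1/3, 4/15] . pi = 0
  [2/15, 2/5, -11/15, 1/15, 1/15] . pi = 0
  [2/5, 2/15, 2/15, -3/5, 2/15] . pi = 0
  [1, 1, 1, 1, 1] . pi = 1

Solving yields:
  pi_X = 6382/42863
  pi_Y = 10683/42863
  pi_Z = 8555/42863
  pi_W = 10114/42863
  pi_U = 7129/42863

Verification (pi * P):
  6382/42863*1/15 + 10683/42863*1/5 + 8555/42863*1/15 + 10114/42863*2/15 + 7129/42863*4/15 = 6382/42863 = pi_X  (ok)
  6382/42863*1/5 + 10683/42863*1/15 + 8555/42863*2/5 + 10114/42863*1/3 + 7129/42863*4/15 = 10683/42863 = pi_Y  (ok)
  6382/42863*2/15 + 10683/42863*2/5 + 8555/42863*4/15 + 10114/42863*1/15 + 7129/42863*1/15 = 8555/42863 = pi_Z  (ok)
  6382/42863*2/5 + 10683/42863*2/15 + 8555/42863*2/15 + 10114/42863*2/5 + 7129/42863*2/15 = 10114/42863 = pi_W  (ok)
  6382/42863*1/5 + 10683/42863*1/5 + 8555/42863*2/15 + 10114/42863*1/15 + 7129/42863*4/15 = 7129/42863 = pi_U  (ok)

Answer: 6382/42863 10683/42863 8555/42863 10114/42863 7129/42863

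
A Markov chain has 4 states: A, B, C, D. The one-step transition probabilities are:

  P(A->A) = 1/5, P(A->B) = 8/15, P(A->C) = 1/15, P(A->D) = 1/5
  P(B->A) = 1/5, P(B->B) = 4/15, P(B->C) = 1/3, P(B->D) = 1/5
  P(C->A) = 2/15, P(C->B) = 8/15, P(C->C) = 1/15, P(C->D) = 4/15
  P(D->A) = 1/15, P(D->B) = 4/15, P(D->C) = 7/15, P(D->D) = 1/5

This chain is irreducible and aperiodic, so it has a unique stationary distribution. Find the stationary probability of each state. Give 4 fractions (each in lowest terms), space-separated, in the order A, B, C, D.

Answer: 644/4177 1568/4177 1059/4177 906/4177

Derivation:
The stationary distribution satisfies pi = pi * P, i.e.:
  pi_A = 1/5*pi_A + 1/5*pi_B + 2/15*pi_C + 1/15*pi_D
  pi_B = 8/15*pi_A + 4/15*pi_B + 8/15*pi_C + 4/15*pi_D
  pi_C = 1/15*pi_A + 1/3*pi_B + 1/15*pi_C + 7/15*pi_D
  pi_D = 1/5*pi_A + 1/5*pi_B + 4/15*pi_C + 1/5*pi_D
with normalization: pi_A + pi_B + pi_C + pi_D = 1.

Using the first 3 balance equations plus normalization, the linear system A*pi = b is:
  [-4/5, 1/5, 2/15, 1/15] . pi = 0
  [8/15, -11/15, 8/15, 4/15] . pi = 0
  [1/15, 1/3, -14/15, 7/15] . pi = 0
  [1, 1, 1, 1] . pi = 1

Solving yields:
  pi_A = 644/4177
  pi_B = 1568/4177
  pi_C = 1059/4177
  pi_D = 906/4177

Verification (pi * P):
  644/4177*1/5 + 1568/4177*1/5 + 1059/4177*2/15 + 906/4177*1/15 = 644/4177 = pi_A  (ok)
  644/4177*8/15 + 1568/4177*4/15 + 1059/4177*8/15 + 906/4177*4/15 = 1568/4177 = pi_B  (ok)
  644/4177*1/15 + 1568/4177*1/3 + 1059/4177*1/15 + 906/4177*7/15 = 1059/4177 = pi_C  (ok)
  644/4177*1/5 + 1568/4177*1/5 + 1059/4177*4/15 + 906/4177*1/5 = 906/4177 = pi_D  (ok)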